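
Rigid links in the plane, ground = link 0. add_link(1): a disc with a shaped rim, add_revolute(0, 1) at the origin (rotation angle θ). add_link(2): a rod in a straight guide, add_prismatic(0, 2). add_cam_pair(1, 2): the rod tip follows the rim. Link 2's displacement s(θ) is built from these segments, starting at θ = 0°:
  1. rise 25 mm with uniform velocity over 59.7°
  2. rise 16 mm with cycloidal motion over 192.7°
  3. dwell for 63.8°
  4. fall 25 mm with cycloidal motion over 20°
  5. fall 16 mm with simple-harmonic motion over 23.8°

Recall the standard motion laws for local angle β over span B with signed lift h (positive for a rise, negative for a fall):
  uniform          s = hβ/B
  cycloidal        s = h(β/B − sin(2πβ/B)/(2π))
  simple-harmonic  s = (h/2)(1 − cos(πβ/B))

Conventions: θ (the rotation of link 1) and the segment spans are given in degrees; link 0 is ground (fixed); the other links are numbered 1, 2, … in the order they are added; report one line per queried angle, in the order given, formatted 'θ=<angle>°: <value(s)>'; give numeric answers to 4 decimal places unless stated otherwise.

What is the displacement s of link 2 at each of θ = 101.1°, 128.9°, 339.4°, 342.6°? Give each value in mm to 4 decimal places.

segment 1 (0° to 59.7°, uniform, h = 25) is passed completely: s = 0.0000 + (25) = 25.0000
θ = 101.1° falls in segment 2 (59.7° to 252.4°, cycloidal, h = 16): β = 101.1 − 59.7 = 41.4°, B = 192.7°; Δs = 16·(0.2148 − sin(2π·0.2148)/(2π)) = 0.9529; s = 25.0000 + 0.9529 = 25.9529
θ = 128.9° falls in segment 2 (59.7° to 252.4°, cycloidal, h = 16): β = 128.9 − 59.7 = 69.2°, B = 192.7°; Δs = 16·(0.3591 − sin(2π·0.3591)/(2π)) = 3.7746; s = 25.0000 + 3.7746 = 28.7746
segment 2 (59.7° to 252.4°, cycloidal, h = 16) is passed completely: s = 25.0000 + (16) = 41.0000
segment 3 (252.4° to 316.2°, dwell): s unchanged at 41.0000
segment 4 (316.2° to 336.2°, cycloidal, h = -25) is passed completely: s = 41.0000 + (-25) = 16.0000
θ = 339.4° falls in segment 5 (336.2° to 360°, simple-harmonic, h = -16): β = 339.4 − 336.2 = 3.2°, B = 23.8°; Δs = -16/2·(1 − cos(π·0.1345)) = -0.7031; s = 16.0000 − 0.7031 = 15.2969
θ = 342.6° falls in segment 5 (336.2° to 360°, simple-harmonic, h = -16): β = 342.6 − 336.2 = 6.4°, B = 23.8°; Δs = -16/2·(1 − cos(π·0.2689)) = -2.6889; s = 16.0000 − 2.6889 = 13.3111

θ=101.1°: 25.9529
θ=128.9°: 28.7746
θ=339.4°: 15.2969
θ=342.6°: 13.3111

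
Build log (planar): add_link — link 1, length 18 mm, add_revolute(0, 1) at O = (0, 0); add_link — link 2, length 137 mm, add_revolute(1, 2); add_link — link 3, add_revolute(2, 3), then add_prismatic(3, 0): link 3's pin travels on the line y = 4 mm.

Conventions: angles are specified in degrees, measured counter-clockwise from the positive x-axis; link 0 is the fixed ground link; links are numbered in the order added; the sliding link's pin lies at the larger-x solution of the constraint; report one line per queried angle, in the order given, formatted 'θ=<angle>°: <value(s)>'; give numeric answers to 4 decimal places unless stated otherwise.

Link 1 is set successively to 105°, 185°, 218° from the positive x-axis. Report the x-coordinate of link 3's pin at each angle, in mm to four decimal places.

geometry: r = 18 mm, L = 137 mm, e = 4 mm
θ=105°: crank pin P = (r cos θ, r sin θ) = (-4.658743, 17.386665)
θ=105°: h = r sin θ − e = 17.386665 − 4 = 13.386665
θ=105°: x = r cos θ + √(L² − h²) = -4.658743 + 136.344407 = 131.685664
θ=185°: crank pin P = (r cos θ, r sin θ) = (-17.931505, -1.568803)
θ=185°: h = r sin θ − e = -1.568803 − 4 = -5.568803
θ=185°: x = r cos θ + √(L² − h²) = -17.931505 + 136.886772 = 118.955268
θ=218°: crank pin P = (r cos θ, r sin θ) = (-14.184194, -11.081907)
θ=218°: h = r sin θ − e = -11.081907 − 4 = -15.081907
θ=218°: x = r cos θ + √(L² − h²) = -14.184194 + 136.167309 = 121.983116

θ=105°: 131.6857
θ=185°: 118.9553
θ=218°: 121.9831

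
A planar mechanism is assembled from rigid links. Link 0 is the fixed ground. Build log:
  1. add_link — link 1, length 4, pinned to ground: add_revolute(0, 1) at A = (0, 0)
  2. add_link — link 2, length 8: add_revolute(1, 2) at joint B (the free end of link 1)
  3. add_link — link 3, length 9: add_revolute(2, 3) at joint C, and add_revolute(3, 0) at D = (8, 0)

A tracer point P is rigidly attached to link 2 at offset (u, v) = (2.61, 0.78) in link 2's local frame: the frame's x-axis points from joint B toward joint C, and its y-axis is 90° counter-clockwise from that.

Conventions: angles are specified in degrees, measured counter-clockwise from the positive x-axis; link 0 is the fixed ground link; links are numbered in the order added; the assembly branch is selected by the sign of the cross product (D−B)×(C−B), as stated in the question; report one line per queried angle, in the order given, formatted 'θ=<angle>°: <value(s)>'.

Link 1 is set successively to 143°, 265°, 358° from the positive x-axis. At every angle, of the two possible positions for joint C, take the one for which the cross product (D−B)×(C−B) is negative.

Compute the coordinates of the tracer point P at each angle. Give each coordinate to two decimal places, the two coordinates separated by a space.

A=(0,0), D=(8.00,0)
θ=143°: B = A + 4.00·(cos143°, sin143°) = (-3.1945, 2.4073)
θ=143°: |BD| = 11.4504
θ=143°: circle(B,8.00) ∩ circle(D,9.00): a=4.9829, h=6.2587
θ=143°:   candidates: C₊=(2.9928,7.4785) cross=71.664; C₋=(0.3612,-4.7591) cross=-71.664
θ=143°:   branch - wants cross < 0 → take C=(0.3612,-4.7591) (cross=-71.664)
θ=143°: ex = (C−B)/|BC| = (0.4445,-0.8958); ey = (0.8958,0.4445)
θ=143°: P = B + 2.61·ex + 0.78·ey = (-1.3358,0.4159)
θ=265°: B = A + 4.00·(cos265°, sin265°) = (-0.3486, -3.9848)
θ=265°: |BD| = 9.2508
θ=265°: circle(B,8.00) ∩ circle(D,9.00): a=3.7066, h=7.0895
θ=265°:   candidates: C₊=(-0.0573,4.0099) cross=65.584; C₋=(6.0503,-8.7863) cross=-65.584
θ=265°:   branch - wants cross < 0 → take C=(6.0503,-8.7863) (cross=-65.584)
θ=265°: ex = (C−B)/|BC| = (0.7999,-0.6002); ey = (0.6002,0.7999)
θ=265°: P = B + 2.61·ex + 0.78·ey = (2.2072,-4.9274)
θ=358°: B = A + 4.00·(cos358°, sin358°) = (3.9976, -0.1396)
θ=358°: |BD| = 4.0049
θ=358°: circle(B,8.00) ∩ circle(D,9.00): a=-0.1200, h=7.9991
θ=358°:   candidates: C₊=(3.5988,7.8505) cross=32.035; C₋=(4.1565,-8.1380) cross=-32.035
θ=358°:   branch - wants cross < 0 → take C=(4.1565,-8.1380) (cross=-32.035)
θ=358°: ex = (C−B)/|BC| = (0.0199,-0.9998); ey = (0.9998,0.0199)
θ=358°: P = B + 2.61·ex + 0.78·ey = (4.8293,-2.7336)

θ=143°: -1.34 0.42
θ=265°: 2.21 -4.93
θ=358°: 4.83 -2.73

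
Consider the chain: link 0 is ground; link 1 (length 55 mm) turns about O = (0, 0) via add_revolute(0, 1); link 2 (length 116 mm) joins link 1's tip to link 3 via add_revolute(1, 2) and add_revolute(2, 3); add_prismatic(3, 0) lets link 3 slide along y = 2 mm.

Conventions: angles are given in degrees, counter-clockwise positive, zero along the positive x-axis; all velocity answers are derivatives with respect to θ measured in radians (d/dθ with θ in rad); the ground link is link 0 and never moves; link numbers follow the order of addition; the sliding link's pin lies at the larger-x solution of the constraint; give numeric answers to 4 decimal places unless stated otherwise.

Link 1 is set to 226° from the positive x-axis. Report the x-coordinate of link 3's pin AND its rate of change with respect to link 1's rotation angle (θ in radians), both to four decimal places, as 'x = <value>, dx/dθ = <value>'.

geometry: r = 55 mm, L = 116 mm, e = 2 mm
crank pin P = (r cos θ, r sin θ) = (-38.206210, -39.563689)
h = r sin θ − e = -39.563689 − 2 = -41.563689
x = r cos θ + √(L² − h²) = -38.206210 + 108.298014 = 70.091803
dx/dθ = −r sin θ − h·r cos θ/√(L² − h²) (θ in radians; h = -41.563689) = 24.900530

x = 70.0918, dx/dθ = 24.9005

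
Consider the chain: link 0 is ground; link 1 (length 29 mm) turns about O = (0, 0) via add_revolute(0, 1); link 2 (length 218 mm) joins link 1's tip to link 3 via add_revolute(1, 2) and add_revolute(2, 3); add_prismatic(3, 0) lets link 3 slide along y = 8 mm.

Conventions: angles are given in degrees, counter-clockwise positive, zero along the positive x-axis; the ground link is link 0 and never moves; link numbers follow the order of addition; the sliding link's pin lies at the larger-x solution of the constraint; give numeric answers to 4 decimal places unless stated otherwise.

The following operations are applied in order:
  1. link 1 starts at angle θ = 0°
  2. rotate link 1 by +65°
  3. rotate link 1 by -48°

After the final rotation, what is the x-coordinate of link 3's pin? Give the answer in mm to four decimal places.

geometry: r = 29 mm, L = 218 mm, e = 8 mm; θ starts at 0°
rotate link 1 by +65°: θ ← 0° +65° = 65°
rotate link 1 by -48°: θ ← 65° -48° = 17°
crank pin P = (r cos θ, r sin θ) = (27.732838, 8.478779)
h = r sin θ − e = 8.478779 − 8 = 0.478779
x = r cos θ + √(L² − h²) = 27.732838 + 217.999474 = 245.732312

245.7323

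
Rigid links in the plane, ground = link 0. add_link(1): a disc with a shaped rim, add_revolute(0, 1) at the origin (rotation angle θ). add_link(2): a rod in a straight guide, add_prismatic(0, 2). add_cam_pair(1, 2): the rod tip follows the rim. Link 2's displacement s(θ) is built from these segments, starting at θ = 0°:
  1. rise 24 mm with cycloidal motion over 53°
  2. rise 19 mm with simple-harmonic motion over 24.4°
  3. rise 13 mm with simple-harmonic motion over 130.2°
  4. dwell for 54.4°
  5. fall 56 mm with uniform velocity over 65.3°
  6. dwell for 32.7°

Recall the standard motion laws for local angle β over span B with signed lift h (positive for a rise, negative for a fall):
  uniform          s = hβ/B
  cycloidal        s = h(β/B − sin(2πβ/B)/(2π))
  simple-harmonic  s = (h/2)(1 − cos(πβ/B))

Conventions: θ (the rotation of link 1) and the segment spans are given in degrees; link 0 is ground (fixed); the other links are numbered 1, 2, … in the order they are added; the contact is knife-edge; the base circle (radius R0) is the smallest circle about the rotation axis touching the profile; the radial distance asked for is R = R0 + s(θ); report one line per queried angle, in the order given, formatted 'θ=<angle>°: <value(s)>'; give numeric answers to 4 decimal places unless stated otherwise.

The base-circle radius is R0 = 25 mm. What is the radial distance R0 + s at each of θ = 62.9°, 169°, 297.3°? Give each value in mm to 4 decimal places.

segment 1 (0° to 53°, cycloidal, h = 24) is passed completely: s = 0.0000 + (24) = 24.0000
θ = 62.9° falls in segment 2 (53° to 77.4°, simple-harmonic, h = 19): β = 62.9 − 53 = 9.9°, B = 24.4°; Δs = 19/2·(1 − cos(π·0.4057)) = 6.7277; s = 24.0000 + 6.7277 = 30.7277
segment 2 (53° to 77.4°, simple-harmonic, h = 19) is passed completely: s = 24.0000 + (19) = 43.0000
θ = 169° falls in segment 3 (77.4° to 207.6°, simple-harmonic, h = 13): β = 169 − 77.4 = 91.6°, B = 130.2°; Δs = 13/2·(1 − cos(π·0.7035)) = 10.3787; s = 43.0000 + 10.3787 = 53.3787
segment 3 (77.4° to 207.6°, simple-harmonic, h = 13) is passed completely: s = 43.0000 + (13) = 56.0000
segment 4 (207.6° to 262°, dwell): s unchanged at 56.0000
θ = 297.3° falls in segment 5 (262° to 327.3°, uniform, h = -56): β = 297.3 − 262 = 35.3°, B = 65.3°; Δs = -56·35.3/65.3 = -30.2726; s = 56.0000 − 30.2726 = 25.7274
θ=62.9°: R = R0 + s = 25 + 30.7277 = 55.7277
θ=169°: R = R0 + s = 25 + 53.3787 = 78.3787
θ=297.3°: R = R0 + s = 25 + 25.7274 = 50.7274

θ=62.9°: 55.7277
θ=169°: 78.3787
θ=297.3°: 50.7274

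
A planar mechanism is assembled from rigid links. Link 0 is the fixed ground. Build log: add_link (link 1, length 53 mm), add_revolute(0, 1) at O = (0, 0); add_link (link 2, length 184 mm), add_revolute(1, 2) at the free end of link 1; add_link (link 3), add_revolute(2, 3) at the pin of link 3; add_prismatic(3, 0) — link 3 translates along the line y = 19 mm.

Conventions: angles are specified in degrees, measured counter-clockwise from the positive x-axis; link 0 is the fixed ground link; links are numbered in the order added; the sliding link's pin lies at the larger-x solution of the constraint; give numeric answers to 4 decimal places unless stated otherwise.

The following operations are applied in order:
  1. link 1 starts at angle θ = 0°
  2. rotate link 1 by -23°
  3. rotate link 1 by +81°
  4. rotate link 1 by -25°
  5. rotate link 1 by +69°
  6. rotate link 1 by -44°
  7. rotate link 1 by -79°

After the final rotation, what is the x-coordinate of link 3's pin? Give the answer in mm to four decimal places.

geometry: r = 53 mm, L = 184 mm, e = 19 mm; θ starts at 0°
rotate link 1 by -23°: θ ← 0° -23° = -23°
rotate link 1 by +81°: θ ← -23° +81° = 58°
rotate link 1 by -25°: θ ← 58° -25° = 33°
rotate link 1 by +69°: θ ← 33° +69° = 102°
rotate link 1 by -44°: θ ← 102° -44° = 58°
rotate link 1 by -79°: θ ← 58° -79° = -21°
crank pin P = (r cos θ, r sin θ) = (49.479763, -18.993501)
h = r sin θ − e = -18.993501 − 19 = -37.993501
x = r cos θ + √(L² − h²) = 49.479763 + 180.034702 = 229.514464

229.5145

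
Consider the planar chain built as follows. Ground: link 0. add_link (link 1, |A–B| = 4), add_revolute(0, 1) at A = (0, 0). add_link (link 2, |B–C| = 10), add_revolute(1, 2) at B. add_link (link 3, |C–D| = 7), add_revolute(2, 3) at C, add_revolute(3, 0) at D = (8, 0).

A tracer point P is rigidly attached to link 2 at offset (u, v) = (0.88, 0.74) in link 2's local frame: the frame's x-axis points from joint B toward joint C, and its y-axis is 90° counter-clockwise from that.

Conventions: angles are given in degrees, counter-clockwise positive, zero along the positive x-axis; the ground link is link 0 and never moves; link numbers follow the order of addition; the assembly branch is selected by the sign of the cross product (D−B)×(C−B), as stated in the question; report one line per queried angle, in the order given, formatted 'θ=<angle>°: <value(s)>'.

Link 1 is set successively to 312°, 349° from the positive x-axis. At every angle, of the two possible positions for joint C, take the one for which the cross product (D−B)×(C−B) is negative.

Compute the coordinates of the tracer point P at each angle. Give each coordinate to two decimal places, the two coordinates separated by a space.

A=(0,0), D=(8.00,0)
θ=312°: B = A + 4.00·(cos312°, sin312°) = (2.6765, -2.9726)
θ=312°: |BD| = 6.0972
θ=312°: circle(B,10.00) ∩ circle(D,7.00): a=7.2309, h=6.9076
θ=312°:   candidates: C₊=(5.6221,6.5837) cross=42.117; C₋=(12.3575,-5.4783) cross=-42.117
θ=312°:   branch - wants cross < 0 → take C=(12.3575,-5.4783) (cross=-42.117)
θ=312°: ex = (C−B)/|BC| = (0.9681,-0.2506); ey = (0.2506,0.9681)
θ=312°: P = B + 0.88·ex + 0.74·ey = (3.7139,-2.4767)
θ=349°: B = A + 4.00·(cos349°, sin349°) = (3.9265, -0.7632)
θ=349°: |BD| = 4.1444
θ=349°: circle(B,10.00) ∩ circle(D,7.00): a=8.2251, h=5.6875
θ=349°:   candidates: C₊=(10.9635,6.3417) cross=23.571; C₋=(13.0584,-4.8387) cross=-23.571
θ=349°:   branch - wants cross < 0 → take C=(13.0584,-4.8387) (cross=-23.571)
θ=349°: ex = (C−B)/|BC| = (0.9132,-0.4075); ey = (0.4075,0.9132)
θ=349°: P = B + 0.88·ex + 0.74·ey = (5.0317,-0.4461)

θ=312°: 3.71 -2.48
θ=349°: 5.03 -0.45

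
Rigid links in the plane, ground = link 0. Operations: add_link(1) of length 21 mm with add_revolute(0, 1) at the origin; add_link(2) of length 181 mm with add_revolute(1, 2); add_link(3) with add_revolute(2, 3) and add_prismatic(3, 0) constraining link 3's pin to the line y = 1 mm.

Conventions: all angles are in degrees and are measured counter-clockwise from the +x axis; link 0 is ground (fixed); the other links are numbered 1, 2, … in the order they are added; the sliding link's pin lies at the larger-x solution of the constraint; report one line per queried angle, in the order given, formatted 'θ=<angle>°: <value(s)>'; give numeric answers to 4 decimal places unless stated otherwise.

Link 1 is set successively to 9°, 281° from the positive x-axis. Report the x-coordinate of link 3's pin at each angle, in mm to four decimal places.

geometry: r = 21 mm, L = 181 mm, e = 1 mm
θ=9°: crank pin P = (r cos θ, r sin θ) = (20.741455, 3.285124)
θ=9°: h = r sin θ − e = 3.285124 − 1 = 2.285124
θ=9°: x = r cos θ + √(L² − h²) = 20.741455 + 180.985575 = 201.727030
θ=281°: crank pin P = (r cos θ, r sin θ) = (4.006989, -20.614171)
θ=281°: h = r sin θ − e = -20.614171 − 1 = -21.614171
θ=281°: x = r cos θ + √(L² − h²) = 4.006989 + 179.704835 = 183.711824

θ=9°: 201.7270
θ=281°: 183.7118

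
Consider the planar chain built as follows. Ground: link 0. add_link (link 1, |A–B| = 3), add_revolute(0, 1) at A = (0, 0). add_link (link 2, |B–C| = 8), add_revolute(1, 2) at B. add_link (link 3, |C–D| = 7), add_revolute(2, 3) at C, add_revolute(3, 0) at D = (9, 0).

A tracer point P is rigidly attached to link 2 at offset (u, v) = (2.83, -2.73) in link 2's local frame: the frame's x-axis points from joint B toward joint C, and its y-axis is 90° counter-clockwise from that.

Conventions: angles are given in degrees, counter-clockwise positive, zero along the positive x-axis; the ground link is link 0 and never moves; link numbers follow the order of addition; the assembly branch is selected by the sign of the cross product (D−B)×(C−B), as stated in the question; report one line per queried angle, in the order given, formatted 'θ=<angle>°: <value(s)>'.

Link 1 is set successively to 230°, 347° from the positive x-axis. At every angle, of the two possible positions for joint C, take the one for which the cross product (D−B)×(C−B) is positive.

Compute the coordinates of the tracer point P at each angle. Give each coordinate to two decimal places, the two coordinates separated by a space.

A=(0,0), D=(9.00,0)
θ=230°: B = A + 3.00·(cos230°, sin230°) = (-1.9284, -2.2981)
θ=230°: |BD| = 11.1674
θ=230°: circle(B,8.00) ∩ circle(D,7.00): a=6.2553, h=4.9871
θ=230°:   candidates: C₊=(3.1667,3.8695) cross=55.693; C₋=(5.2193,-5.8912) cross=-55.693
θ=230°:   branch + wants cross > 0 → take C=(3.1667,3.8695) (cross=55.693)
θ=230°: ex = (C−B)/|BC| = (0.6369,0.7710); ey = (-0.7710,0.6369)
θ=230°: P = B + 2.83·ex + -2.73·ey = (1.9787,-1.8550)
θ=347°: B = A + 3.00·(cos347°, sin347°) = (2.9231, -0.6749)
θ=347°: |BD| = 6.1142
θ=347°: circle(B,8.00) ∩ circle(D,7.00): a=4.2838, h=6.7564
θ=347°:   candidates: C₊=(6.4350,6.5131) cross=41.310; C₋=(7.9264,-6.9172) cross=-41.310
θ=347°:   branch + wants cross > 0 → take C=(6.4350,6.5131) (cross=41.310)
θ=347°: ex = (C−B)/|BC| = (0.4390,0.8985); ey = (-0.8985,0.4390)
θ=347°: P = B + 2.83·ex + -2.73·ey = (6.6183,0.6695)

θ=230°: 1.98 -1.86
θ=347°: 6.62 0.67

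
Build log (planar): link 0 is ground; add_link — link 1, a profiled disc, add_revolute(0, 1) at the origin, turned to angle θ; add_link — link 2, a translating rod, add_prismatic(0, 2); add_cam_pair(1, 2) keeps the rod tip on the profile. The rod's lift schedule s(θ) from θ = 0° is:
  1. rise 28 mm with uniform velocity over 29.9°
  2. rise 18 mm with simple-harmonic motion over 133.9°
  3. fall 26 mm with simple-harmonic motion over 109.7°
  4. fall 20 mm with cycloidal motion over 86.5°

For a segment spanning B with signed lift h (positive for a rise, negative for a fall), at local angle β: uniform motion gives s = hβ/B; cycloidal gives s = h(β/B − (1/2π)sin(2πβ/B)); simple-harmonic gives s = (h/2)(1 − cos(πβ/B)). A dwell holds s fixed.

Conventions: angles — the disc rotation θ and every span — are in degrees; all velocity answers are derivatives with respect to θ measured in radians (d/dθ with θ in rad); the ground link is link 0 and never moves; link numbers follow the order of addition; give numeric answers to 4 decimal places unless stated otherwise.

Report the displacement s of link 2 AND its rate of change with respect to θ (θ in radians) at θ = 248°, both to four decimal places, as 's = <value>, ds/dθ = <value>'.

seg 1 [0°–29.9°] uniform, h=28: full span → s += 28 → s = 28.0000
seg 2 [29.9°–163.8°] simple-harmonic, h=18: full span → s += 18 → s = 46.0000
seg 3 [163.8°–273.5°] simple-harmonic, h=-26: θ=248° here. β=84.2, B=109.7. -26/2·(1 − cos(π·0.7675)) = -22.6849 → s = 23.3151
velocity in seg [163.8°–273.5°] (simple-harmonic), θ in radians: β = 84.2° = 1.4696 rad, B = 109.7° = 1.9146 rad; ds/dθ = (πh/(2B)) sin(πβ/B) = (π·(-26)/(2·1.9146)) sin(π·0.7675) = -14.229221 mm/rad

s = 23.3151, ds/dθ = -14.2292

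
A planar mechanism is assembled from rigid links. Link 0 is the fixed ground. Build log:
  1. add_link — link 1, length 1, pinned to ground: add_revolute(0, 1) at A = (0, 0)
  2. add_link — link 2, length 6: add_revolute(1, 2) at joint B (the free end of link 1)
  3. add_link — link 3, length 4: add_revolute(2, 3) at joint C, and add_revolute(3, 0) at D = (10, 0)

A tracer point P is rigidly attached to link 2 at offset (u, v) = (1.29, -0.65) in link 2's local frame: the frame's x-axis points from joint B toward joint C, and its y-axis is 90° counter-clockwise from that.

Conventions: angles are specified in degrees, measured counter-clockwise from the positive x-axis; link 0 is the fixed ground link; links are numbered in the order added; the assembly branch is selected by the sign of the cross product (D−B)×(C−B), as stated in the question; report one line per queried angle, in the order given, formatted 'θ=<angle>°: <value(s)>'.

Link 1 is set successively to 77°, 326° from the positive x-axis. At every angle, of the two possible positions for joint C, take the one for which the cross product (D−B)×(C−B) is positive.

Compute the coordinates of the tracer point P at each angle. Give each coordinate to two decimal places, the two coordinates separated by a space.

A=(0,0), D=(10.00,0)
θ=77°: B = A + 1.00·(cos77°, sin77°) = (0.2250, 0.9744)
θ=77°: |BD| = 9.8235
θ=77°: circle(B,6.00) ∩ circle(D,4.00): a=5.9297, h=0.9157
θ=77°:   candidates: C₊=(6.2162,1.2974) cross=8.995; C₋=(6.0346,-0.5250) cross=-8.995
θ=77°:   branch + wants cross > 0 → take C=(6.2162,1.2974) (cross=8.995)
θ=77°: ex = (C−B)/|BC| = (0.9985,0.0538); ey = (-0.0538,0.9985)
θ=77°: P = B + 1.29·ex + -0.65·ey = (1.5481,0.3948)
θ=326°: B = A + 1.00·(cos326°, sin326°) = (0.8290, -0.5592)
θ=326°: |BD| = 9.1880
θ=326°: circle(B,6.00) ∩ circle(D,4.00): a=5.6824, h=1.9263
θ=326°:   candidates: C₊=(6.3836,1.7094) cross=17.699; C₋=(6.6181,-2.1361) cross=-17.699
θ=326°:   branch + wants cross > 0 → take C=(6.3836,1.7094) (cross=17.699)
θ=326°: ex = (C−B)/|BC| = (0.9258,0.3781); ey = (-0.3781,0.9258)
θ=326°: P = B + 1.29·ex + -0.65·ey = (2.2690,-0.6732)

θ=77°: 1.55 0.39
θ=326°: 2.27 -0.67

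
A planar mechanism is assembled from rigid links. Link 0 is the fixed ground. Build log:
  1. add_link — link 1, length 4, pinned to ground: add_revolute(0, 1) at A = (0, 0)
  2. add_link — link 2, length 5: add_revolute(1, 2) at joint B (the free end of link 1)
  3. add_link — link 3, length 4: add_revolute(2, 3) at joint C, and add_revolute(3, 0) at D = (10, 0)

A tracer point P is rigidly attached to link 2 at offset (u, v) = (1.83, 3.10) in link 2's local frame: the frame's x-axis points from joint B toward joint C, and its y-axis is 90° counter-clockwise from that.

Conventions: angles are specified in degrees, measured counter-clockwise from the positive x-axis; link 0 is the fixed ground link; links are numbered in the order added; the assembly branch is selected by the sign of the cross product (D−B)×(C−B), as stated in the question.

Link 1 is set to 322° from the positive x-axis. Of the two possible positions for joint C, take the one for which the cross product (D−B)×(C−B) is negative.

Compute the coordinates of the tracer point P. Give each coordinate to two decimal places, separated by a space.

A=(0,0), D=(10.00,0)
B = A + 4.00·(cos322°, sin322°) = (3.1520, -2.4626)
|BD| = 7.2773
circle(B,5.00) ∩ circle(D,4.00): a=4.2570, h=2.6226
  candidates: C₊=(6.2704,1.4458) cross=19.085; C₋=(8.0454,-3.4899) cross=-19.085
  branch - wants cross < 0 → take C=(8.0454,-3.4899) (cross=-19.085)
ex = (C−B)/|BC| = (0.9787,-0.2055); ey = (0.2055,0.9787)
P = B + 1.83·ex + 3.10·ey = (5.5799,0.1952)

5.58 0.20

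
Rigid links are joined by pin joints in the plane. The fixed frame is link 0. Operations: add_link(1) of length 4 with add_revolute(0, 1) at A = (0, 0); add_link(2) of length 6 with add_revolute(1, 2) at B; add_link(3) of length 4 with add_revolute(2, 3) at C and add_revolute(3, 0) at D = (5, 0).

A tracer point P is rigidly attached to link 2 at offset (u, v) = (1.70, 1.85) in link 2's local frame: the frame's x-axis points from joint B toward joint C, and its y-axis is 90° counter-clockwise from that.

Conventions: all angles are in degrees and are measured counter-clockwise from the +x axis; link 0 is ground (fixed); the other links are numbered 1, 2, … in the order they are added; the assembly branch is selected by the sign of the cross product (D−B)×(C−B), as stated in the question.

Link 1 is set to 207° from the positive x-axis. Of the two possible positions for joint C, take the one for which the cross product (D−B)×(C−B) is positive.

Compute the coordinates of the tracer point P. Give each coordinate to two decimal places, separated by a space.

A=(0,0), D=(5.00,0)
B = A + 4.00·(cos207°, sin207°) = (-3.5640, -1.8160)
|BD| = 8.7544
circle(B,6.00) ∩ circle(D,4.00): a=5.5195, h=2.3527
  candidates: C₊=(1.3474,1.6305) cross=20.596; C₋=(2.3234,-2.9725) cross=-20.596
  branch + wants cross > 0 → take C=(1.3474,1.6305) (cross=20.596)
ex = (C−B)/|BC| = (0.8186,0.5744); ey = (-0.5744,0.8186)
P = B + 1.70·ex + 1.85·ey = (-3.2351,0.6749)

-3.24 0.67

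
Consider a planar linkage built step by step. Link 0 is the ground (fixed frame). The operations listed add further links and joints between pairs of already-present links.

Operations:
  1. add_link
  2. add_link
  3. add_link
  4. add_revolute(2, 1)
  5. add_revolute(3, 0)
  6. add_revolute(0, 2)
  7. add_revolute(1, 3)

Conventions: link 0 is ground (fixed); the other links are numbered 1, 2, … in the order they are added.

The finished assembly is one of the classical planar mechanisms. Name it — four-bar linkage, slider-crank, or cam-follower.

links: 4 (incl. ground); joints: 4 revolute, 0 prismatic, 0 higher (cam) pair, forming one closed loop
4 links in a single 4R loop → four-bar linkage

four-bar linkage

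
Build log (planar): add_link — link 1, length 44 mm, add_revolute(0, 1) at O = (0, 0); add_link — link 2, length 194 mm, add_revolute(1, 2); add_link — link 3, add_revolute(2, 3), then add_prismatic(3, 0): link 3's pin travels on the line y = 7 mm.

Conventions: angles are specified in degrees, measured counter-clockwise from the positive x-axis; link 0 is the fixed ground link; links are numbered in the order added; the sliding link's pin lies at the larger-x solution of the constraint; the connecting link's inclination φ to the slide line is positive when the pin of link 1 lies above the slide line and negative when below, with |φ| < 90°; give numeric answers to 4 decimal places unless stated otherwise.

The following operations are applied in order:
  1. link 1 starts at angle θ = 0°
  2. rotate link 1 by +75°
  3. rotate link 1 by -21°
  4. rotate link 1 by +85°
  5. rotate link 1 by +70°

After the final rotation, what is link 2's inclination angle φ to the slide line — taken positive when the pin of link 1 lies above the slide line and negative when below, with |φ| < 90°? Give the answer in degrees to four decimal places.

geometry: r = 44 mm, L = 194 mm, e = 7 mm; θ starts at 0°
rotate link 1 by +75°: θ ← 0° +75° = 75°
rotate link 1 by -21°: θ ← 75° -21° = 54°
rotate link 1 by +85°: θ ← 54° +85° = 139°
rotate link 1 by +70°: θ ← 139° +70° = 209°
h = r sin θ − e = -21.331623 − 7 = -28.331623
sin φ = h / L = -28.331623 / 194 = -0.14603930
φ = arcsin(-0.14603930) = -8.397467°

-8.3975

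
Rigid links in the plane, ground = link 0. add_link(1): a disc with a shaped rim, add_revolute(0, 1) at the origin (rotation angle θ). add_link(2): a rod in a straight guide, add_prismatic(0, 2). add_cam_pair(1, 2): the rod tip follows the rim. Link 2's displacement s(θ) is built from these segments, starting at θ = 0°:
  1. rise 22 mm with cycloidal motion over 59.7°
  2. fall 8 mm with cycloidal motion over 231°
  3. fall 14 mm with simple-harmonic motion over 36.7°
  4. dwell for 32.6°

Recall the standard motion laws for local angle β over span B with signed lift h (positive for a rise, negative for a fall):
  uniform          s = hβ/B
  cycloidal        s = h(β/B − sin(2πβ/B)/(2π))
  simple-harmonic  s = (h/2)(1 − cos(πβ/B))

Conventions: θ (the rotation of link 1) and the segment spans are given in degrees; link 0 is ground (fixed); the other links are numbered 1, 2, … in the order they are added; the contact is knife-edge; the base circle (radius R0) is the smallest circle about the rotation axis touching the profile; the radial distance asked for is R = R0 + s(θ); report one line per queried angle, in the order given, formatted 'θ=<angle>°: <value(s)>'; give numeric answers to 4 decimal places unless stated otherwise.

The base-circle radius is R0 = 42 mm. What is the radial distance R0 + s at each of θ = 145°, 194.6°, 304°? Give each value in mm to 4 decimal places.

segment 1 (0° to 59.7°, cycloidal, h = 22) is passed completely: s = 0.0000 + (22) = 22.0000
θ = 145° falls in segment 2 (59.7° to 290.7°, cycloidal, h = -8): β = 145 − 59.7 = 85.3°, B = 231°; Δs = -8·(0.3693 − sin(2π·0.3693)/(2π)) = -2.0219; s = 22.0000 − 2.0219 = 19.9781
θ = 194.6° falls in segment 2 (59.7° to 290.7°, cycloidal, h = -8): β = 194.6 − 59.7 = 134.9°, B = 231°; Δs = -8·(0.5840 − sin(2π·0.5840)/(2π)) = -5.3130; s = 22.0000 − 5.3130 = 16.6870
segment 2 (59.7° to 290.7°, cycloidal, h = -8) is passed completely: s = 22.0000 + (-8) = 14.0000
θ = 304° falls in segment 3 (290.7° to 327.4°, simple-harmonic, h = -14): β = 304 − 290.7 = 13.3°, B = 36.7°; Δs = -14/2·(1 − cos(π·0.3624)) = -4.0673; s = 14.0000 − 4.0673 = 9.9327
θ=145°: R = R0 + s = 42 + 19.9781 = 61.9781
θ=194.6°: R = R0 + s = 42 + 16.6870 = 58.6870
θ=304°: R = R0 + s = 42 + 9.9327 = 51.9327

θ=145°: 61.9781
θ=194.6°: 58.6870
θ=304°: 51.9327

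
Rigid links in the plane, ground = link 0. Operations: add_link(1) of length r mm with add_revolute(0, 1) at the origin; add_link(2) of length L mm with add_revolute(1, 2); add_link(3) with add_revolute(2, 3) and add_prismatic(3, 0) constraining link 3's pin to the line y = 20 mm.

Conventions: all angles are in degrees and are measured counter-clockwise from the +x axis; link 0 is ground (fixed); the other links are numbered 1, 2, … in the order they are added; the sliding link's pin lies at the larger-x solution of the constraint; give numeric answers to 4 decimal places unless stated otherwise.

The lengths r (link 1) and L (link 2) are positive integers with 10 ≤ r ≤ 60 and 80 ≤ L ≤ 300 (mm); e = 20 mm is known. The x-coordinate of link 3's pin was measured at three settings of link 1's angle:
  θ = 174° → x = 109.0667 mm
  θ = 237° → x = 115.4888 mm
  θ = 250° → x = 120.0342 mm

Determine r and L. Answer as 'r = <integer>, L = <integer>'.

constraint per measurement: (x − r cos θ)² + (r sin θ − e)² = L²
subtracting the θ₁ and θ₂ equations cancels the r² and L² terms:
r = (x₁² − x₂²) / (2[(x₁cos θ₁ + e sin θ₁) − (x₂cos θ₂ + e sin θ₂)]) = 27.0004 → r = 27
L² = (x₁ − r cos θ₁)² + (r sin θ₁ − e)² = 18768.9923 → L = 137.0000 → L = 137
check at θ₃=250°: x = 120.0342 (printed 120.0342) ✓

r = 27, L = 137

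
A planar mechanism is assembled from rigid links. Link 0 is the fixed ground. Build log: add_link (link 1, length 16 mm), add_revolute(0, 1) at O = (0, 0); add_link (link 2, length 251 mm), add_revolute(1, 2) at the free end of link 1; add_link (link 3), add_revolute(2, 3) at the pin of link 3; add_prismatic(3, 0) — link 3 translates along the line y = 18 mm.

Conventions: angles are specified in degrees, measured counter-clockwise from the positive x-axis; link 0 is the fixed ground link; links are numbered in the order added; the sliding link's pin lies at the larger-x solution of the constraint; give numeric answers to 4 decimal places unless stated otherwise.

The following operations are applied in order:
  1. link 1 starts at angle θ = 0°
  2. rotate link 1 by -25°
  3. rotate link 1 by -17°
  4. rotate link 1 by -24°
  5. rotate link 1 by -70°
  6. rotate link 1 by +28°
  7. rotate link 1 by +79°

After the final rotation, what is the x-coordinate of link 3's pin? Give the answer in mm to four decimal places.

geometry: r = 16 mm, L = 251 mm, e = 18 mm; θ starts at 0°
rotate link 1 by -25°: θ ← 0° -25° = -25°
rotate link 1 by -17°: θ ← -25° -17° = -42°
rotate link 1 by -24°: θ ← -42° -24° = -66°
rotate link 1 by -70°: θ ← -66° -70° = -136°
rotate link 1 by +28°: θ ← -136° +28° = -108°
rotate link 1 by +79°: θ ← -108° +79° = -29°
crank pin P = (r cos θ, r sin θ) = (13.993915, -7.756954)
h = r sin θ − e = -7.756954 − 18 = -25.756954
x = r cos θ + √(L² − h²) = 13.993915 + 249.674947 = 263.668863

263.6689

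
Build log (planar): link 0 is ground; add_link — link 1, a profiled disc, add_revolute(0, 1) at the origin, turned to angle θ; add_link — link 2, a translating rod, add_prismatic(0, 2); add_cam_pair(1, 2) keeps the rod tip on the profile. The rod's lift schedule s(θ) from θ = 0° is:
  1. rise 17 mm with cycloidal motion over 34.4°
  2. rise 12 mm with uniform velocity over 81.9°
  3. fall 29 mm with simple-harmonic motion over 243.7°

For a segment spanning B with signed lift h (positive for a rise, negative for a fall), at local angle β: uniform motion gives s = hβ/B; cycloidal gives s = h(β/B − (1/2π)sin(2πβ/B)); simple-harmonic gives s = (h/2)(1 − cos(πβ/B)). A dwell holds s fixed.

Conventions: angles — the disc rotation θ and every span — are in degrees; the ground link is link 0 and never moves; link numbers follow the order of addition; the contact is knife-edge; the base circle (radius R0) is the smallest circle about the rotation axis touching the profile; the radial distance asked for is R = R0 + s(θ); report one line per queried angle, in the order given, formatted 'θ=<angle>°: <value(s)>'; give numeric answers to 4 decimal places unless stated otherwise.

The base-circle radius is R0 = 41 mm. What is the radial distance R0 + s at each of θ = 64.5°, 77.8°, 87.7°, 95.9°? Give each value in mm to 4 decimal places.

seg 1 [0°–34.4°] cycloidal, h=17: full span → s += 17 → s = 17.0000
seg 2 [34.4°–116.3°] uniform, h=12: θ=64.5° here. β=30.1, B=81.9. 12·30.1/81.9 = 4.4103 → s = 21.4103
seg 2 [34.4°–116.3°] uniform, h=12: θ=77.8° here. β=43.4, B=81.9. 12·43.4/81.9 = 6.3590 → s = 23.3590
seg 2 [34.4°–116.3°] uniform, h=12: θ=87.7° here. β=53.3, B=81.9. 12·53.3/81.9 = 7.8095 → s = 24.8095
seg 2 [34.4°–116.3°] uniform, h=12: θ=95.9° here. β=61.5, B=81.9. 12·61.5/81.9 = 9.0110 → s = 26.0110
θ=64.5°: R = R0 + s = 41 + 21.4103 = 62.4103
θ=77.8°: R = R0 + s = 41 + 23.3590 = 64.3590
θ=87.7°: R = R0 + s = 41 + 24.8095 = 65.8095
θ=95.9°: R = R0 + s = 41 + 26.0110 = 67.0110

θ=64.5°: 62.4103
θ=77.8°: 64.3590
θ=87.7°: 65.8095
θ=95.9°: 67.0110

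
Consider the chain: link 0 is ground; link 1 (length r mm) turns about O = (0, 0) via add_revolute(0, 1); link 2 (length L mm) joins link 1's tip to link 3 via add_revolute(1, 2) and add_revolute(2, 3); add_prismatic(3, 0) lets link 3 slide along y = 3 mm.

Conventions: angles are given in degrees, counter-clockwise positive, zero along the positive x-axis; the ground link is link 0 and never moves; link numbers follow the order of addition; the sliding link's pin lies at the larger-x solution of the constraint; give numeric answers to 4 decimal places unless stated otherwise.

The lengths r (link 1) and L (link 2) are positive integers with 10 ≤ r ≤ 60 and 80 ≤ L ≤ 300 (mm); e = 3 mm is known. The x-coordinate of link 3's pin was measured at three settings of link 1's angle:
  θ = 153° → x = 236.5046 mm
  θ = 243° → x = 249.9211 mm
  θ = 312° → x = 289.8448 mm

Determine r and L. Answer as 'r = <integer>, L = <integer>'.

constraint per measurement: (x − r cos θ)² + (r sin θ − e)² = L²
subtracting the θ₁ and θ₂ equations cancels the r² and L² terms:
r = (x₁² − x₂²) / (2[(x₁cos θ₁ + e sin θ₁) − (x₂cos θ₂ + e sin θ₂)]) = 35.0000 → r = 35
L² = (x₁ − r cos θ₁)² + (r sin θ₁ − e)² = 71823.9877 → L = 268.0000 → L = 268
check at θ₃=312°: x = 289.8448 (printed 289.8448) ✓

r = 35, L = 268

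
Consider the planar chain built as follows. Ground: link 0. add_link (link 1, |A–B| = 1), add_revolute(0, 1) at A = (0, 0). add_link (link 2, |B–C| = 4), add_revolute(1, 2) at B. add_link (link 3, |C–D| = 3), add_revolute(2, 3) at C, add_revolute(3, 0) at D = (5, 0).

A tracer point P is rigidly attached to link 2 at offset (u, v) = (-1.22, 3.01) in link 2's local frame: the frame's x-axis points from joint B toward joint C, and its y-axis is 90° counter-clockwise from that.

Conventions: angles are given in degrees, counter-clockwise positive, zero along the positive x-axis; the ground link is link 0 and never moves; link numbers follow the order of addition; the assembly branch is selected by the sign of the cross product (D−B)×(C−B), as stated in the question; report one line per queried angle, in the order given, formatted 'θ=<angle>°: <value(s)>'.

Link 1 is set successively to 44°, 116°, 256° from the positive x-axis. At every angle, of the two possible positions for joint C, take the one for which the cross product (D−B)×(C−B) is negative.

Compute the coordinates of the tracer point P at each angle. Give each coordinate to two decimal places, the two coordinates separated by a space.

A=(0,0), D=(5.00,0)
θ=44°: B = A + 1.00·(cos44°, sin44°) = (0.7193, 0.6947)
θ=44°: |BD| = 4.3367
θ=44°: circle(B,4.00) ∩ circle(D,3.00): a=2.9754, h=2.6734
θ=44°:   candidates: C₊=(4.0846,2.8569) cross=11.594; C₋=(3.2281,-2.4208) cross=-11.594
θ=44°:   branch - wants cross < 0 → take C=(3.2281,-2.4208) (cross=-11.594)
θ=44°: ex = (C−B)/|BC| = (0.6272,-0.7789); ey = (0.7789,0.6272)
θ=44°: P = B + -1.22·ex + 3.01·ey = (2.2986,3.5327)
θ=116°: B = A + 1.00·(cos116°, sin116°) = (-0.4384, 0.8988)
θ=116°: |BD| = 5.5121
θ=116°: circle(B,4.00) ∩ circle(D,3.00): a=3.3910, h=2.1215
θ=116°:   candidates: C₊=(3.2532,2.4390) cross=11.694; C₋=(2.5613,-1.7473) cross=-11.694
θ=116°:   branch - wants cross < 0 → take C=(2.5613,-1.7473) (cross=-11.694)
θ=116°: ex = (C−B)/|BC| = (0.7499,-0.6615); ey = (0.6615,0.7499)
θ=116°: P = B + -1.22·ex + 3.01·ey = (0.6379,3.9631)
θ=256°: B = A + 1.00·(cos256°, sin256°) = (-0.2419, -0.9703)
θ=256°: |BD| = 5.3310
θ=256°: circle(B,4.00) ∩ circle(D,3.00): a=3.3220, h=2.2280
θ=256°:   candidates: C₊=(2.6191,1.8252) cross=11.878; C₋=(3.4301,-2.5565) cross=-11.878
θ=256°:   branch - wants cross < 0 → take C=(3.4301,-2.5565) (cross=-11.878)
θ=256°: ex = (C−B)/|BC| = (0.9180,-0.3965); ey = (0.3965,0.9180)
θ=256°: P = B + -1.22·ex + 3.01·ey = (-0.1683,2.2767)

θ=44°: 2.30 3.53
θ=116°: 0.64 3.96
θ=256°: -0.17 2.28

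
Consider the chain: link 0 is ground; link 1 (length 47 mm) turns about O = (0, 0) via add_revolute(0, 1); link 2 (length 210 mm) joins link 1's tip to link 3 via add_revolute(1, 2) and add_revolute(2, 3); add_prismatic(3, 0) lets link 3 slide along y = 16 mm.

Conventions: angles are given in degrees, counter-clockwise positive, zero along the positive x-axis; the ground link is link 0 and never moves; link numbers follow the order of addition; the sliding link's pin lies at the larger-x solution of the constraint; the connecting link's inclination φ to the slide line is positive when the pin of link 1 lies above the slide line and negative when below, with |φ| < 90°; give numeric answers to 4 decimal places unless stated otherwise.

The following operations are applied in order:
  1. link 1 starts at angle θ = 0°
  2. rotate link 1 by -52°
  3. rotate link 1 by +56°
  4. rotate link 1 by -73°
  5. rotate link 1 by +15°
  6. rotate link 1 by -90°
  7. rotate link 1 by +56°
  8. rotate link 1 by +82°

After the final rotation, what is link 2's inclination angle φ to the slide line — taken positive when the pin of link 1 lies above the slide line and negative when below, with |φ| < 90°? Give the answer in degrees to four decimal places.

geometry: r = 47 mm, L = 210 mm, e = 16 mm; θ starts at 0°
rotate link 1 by -52°: θ ← 0° -52° = -52°
rotate link 1 by +56°: θ ← -52° +56° = 4°
rotate link 1 by -73°: θ ← 4° -73° = -69°
rotate link 1 by +15°: θ ← -69° +15° = -54°
rotate link 1 by -90°: θ ← -54° -90° = -144°
rotate link 1 by +56°: θ ← -144° +56° = -88°
rotate link 1 by +82°: θ ← -88° +82° = -6°
h = r sin θ − e = -4.912838 − 16 = -20.912838
sin φ = h / L = -20.912838 / 210 = -0.09958494
φ = arcsin(-0.09958494) = -5.715270°

-5.7153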